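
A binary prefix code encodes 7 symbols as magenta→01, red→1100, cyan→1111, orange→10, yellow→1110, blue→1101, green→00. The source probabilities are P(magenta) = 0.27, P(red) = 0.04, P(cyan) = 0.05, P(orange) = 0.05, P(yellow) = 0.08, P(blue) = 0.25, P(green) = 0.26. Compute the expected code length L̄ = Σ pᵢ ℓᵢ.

L̄ = Σ pᵢ·ℓᵢ = 0.27·2 + 0.04·4 + 0.05·4 + 0.05·2 + 0.08·4 + 0.25·4 + 0.26·2 = 2.84 bits/symbol.

2.84 bits/symbol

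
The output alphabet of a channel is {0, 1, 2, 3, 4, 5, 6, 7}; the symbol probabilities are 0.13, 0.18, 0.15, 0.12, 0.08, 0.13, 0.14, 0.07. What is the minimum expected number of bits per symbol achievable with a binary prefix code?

Repeatedly combine the two least-probable nodes; the expected code length is the sum of the merged weights.
merge 7/100 + 2/25 → 3/20
merge 3/25 + 13/100 → 1/4
merge 13/100 + 7/50 → 27/100
merge 3/20 + 3/20 → 3/10
merge 9/50 + 1/4 → 43/100
merge 27/100 + 3/10 → 57/100
merge 43/100 + 57/100 → 1
L = 3/20 + 1/4 + 27/100 + 3/10 + 43/100 + 57/100 + 1 = 297/100 = 2.97 bits/symbol.

2.97 bits/symbol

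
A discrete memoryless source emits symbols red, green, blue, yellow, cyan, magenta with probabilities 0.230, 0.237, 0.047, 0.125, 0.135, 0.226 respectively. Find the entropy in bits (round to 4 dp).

H = −Σ pᵢ log₂ pᵢ.
−0.230·log₂(0.230) = 0.4877
−0.237·log₂(0.237) = 0.4923
−0.047·log₂(0.047) = 0.2073
−0.125·log₂(0.125) = 0.3750
−0.135·log₂(0.135) = 0.3900
−0.226·log₂(0.226) = 0.4849
Sum ≈ 2.4372 → 2.4372 bits.

2.4372 bits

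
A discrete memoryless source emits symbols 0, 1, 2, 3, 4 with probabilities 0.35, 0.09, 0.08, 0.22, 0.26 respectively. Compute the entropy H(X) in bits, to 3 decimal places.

2.120 bits

H = −Σ pᵢ log₂ pᵢ.
−0.35·log₂(0.35) = 0.5301
−0.09·log₂(0.09) = 0.3127
−0.08·log₂(0.08) = 0.2915
−0.22·log₂(0.22) = 0.4806
−0.26·log₂(0.26) = 0.5053
Sum ≈ 2.1201 → 2.120 bits.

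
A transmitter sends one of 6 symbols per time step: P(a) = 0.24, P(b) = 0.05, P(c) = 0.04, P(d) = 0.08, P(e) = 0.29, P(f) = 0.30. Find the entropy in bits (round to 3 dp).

H = −Σ pᵢ log₂ pᵢ.
−0.24·log₂(0.24) = 0.4941
−0.05·log₂(0.05) = 0.2161
−0.04·log₂(0.04) = 0.1858
−0.08·log₂(0.08) = 0.2915
−0.29·log₂(0.29) = 0.5179
−0.30·log₂(0.30) = 0.5211
Sum ≈ 2.2265 → 2.226 bits.

2.226 bits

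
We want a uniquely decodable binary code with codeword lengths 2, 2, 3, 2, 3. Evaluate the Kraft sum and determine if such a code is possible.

With common denominator 2^3 = 8: Σ 2^(−ℓᵢ) = 2/8 + 2/8 + 1/8 + 2/8 + 1/8 = 8/8 = 1.
Kraft's inequality requires Σ ≤ 1; here Σ = 1 ≤ 1, so such a prefix code exists.

1; yes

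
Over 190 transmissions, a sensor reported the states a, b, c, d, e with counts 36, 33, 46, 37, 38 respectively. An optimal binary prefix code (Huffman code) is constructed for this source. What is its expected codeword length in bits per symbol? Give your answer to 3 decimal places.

Probabilities are the counts divided by 190.
Repeatedly combine the two least-probable nodes; the expected code length is the sum of the merged weights.
merge 33/190 + 18/95 → 69/190
merge 37/190 + 1/5 → 15/38
merge 23/95 + 69/190 → 23/38
merge 15/38 + 23/38 → 1
L = 69/190 + 15/38 + 23/38 + 1 = 449/190 ≈ 2.363 bits/symbol.

2.363 bits/symbol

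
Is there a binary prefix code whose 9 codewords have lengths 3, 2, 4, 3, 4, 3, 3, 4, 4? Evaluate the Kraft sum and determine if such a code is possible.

1; yes

With common denominator 2^4 = 16: Σ 2^(−ℓᵢ) = 2/16 + 4/16 + 1/16 + 2/16 + 1/16 + 2/16 + 2/16 + 1/16 + 1/16 = 16/16 = 1.
Kraft's inequality requires Σ ≤ 1; here Σ = 1 ≤ 1, so such a prefix code exists.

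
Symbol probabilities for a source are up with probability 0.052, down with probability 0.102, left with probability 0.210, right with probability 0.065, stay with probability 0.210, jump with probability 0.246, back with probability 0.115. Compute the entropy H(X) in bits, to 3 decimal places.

2.616 bits

H = −Σ pᵢ log₂ pᵢ.
−0.052·log₂(0.052) = 0.2218
−0.102·log₂(0.102) = 0.3359
−0.210·log₂(0.210) = 0.4728
−0.065·log₂(0.065) = 0.2563
−0.210·log₂(0.210) = 0.4728
−0.246·log₂(0.246) = 0.4977
−0.115·log₂(0.115) = 0.3588
Sum ≈ 2.6162 → 2.616 bits.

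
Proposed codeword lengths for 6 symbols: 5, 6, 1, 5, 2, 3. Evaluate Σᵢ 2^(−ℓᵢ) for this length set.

With common denominator 2^6 = 64: Σ 2^(−ℓᵢ) = 2/64 + 1/64 + 32/64 + 2/64 + 16/64 + 8/64 = 61/64 = 0.953125.

0.953125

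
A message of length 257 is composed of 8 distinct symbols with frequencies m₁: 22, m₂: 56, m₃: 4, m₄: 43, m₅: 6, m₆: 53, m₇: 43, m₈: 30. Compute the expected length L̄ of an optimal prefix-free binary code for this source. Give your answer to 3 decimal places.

Probabilities are the counts divided by 257.
Repeatedly combine the two least-probable nodes; the expected code length is the sum of the merged weights.
merge 4/257 + 6/257 → 10/257
merge 10/257 + 22/257 → 32/257
merge 30/257 + 32/257 → 62/257
merge 43/257 + 43/257 → 86/257
merge 53/257 + 56/257 → 109/257
merge 62/257 + 86/257 → 148/257
merge 109/257 + 148/257 → 1
L = 10/257 + 32/257 + 62/257 + 86/257 + 109/257 + 148/257 + 1 = 704/257 ≈ 2.739 bits/symbol.

2.739 bits/symbol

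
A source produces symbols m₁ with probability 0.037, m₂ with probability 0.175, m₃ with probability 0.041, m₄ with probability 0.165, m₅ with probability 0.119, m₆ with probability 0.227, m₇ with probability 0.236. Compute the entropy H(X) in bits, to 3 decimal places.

2.577 bits

H = −Σ pᵢ log₂ pᵢ.
−0.037·log₂(0.037) = 0.1760
−0.175·log₂(0.175) = 0.4401
−0.041·log₂(0.041) = 0.1889
−0.165·log₂(0.165) = 0.4289
−0.119·log₂(0.119) = 0.3654
−0.227·log₂(0.227) = 0.4856
−0.236·log₂(0.236) = 0.4916
Sum ≈ 2.5766 → 2.577 bits.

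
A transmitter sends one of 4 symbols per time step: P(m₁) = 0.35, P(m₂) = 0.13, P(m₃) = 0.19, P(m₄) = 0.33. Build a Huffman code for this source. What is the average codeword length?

Repeatedly combine the two least-probable nodes; the expected code length is the sum of the merged weights.
merge 13/100 + 19/100 → 8/25
merge 8/25 + 33/100 → 13/20
merge 7/20 + 13/20 → 1
L = 8/25 + 13/20 + 1 = 197/100 = 1.97 bits/symbol.

1.97 bits/symbol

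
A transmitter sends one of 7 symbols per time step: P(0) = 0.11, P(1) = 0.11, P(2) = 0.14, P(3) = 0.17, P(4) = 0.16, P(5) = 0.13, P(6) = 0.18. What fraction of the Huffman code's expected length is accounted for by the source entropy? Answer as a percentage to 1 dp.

98.7%

Entropy H = −Σ p log₂ p ≈ 2.7832 bits.
Huffman merges: 11/100+11/100→11/50; 13/100+7/50→27/100; 4/25+17/100→33/100; 9/50+11/50→2/5; 27/100+33/100→3/5; 2/5+3/5→1. L = 141/50 ≈ 2.8200.
Efficiency = H/L = 2.7832/2.8200 = 98.7%.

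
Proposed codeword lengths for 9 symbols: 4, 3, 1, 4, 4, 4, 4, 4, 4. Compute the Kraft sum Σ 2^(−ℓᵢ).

1.0625

With common denominator 2^4 = 16: Σ 2^(−ℓᵢ) = 1/16 + 2/16 + 8/16 + 1/16 + 1/16 + 1/16 + 1/16 + 1/16 + 1/16 = 17/16 = 1.0625.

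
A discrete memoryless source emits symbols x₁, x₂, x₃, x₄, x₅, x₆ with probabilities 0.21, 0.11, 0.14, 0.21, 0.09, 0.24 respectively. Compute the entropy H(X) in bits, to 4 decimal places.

H = −Σ pᵢ log₂ pᵢ.
−0.21·log₂(0.21) = 0.4728
−0.11·log₂(0.11) = 0.3503
−0.14·log₂(0.14) = 0.3971
−0.21·log₂(0.21) = 0.4728
−0.09·log₂(0.09) = 0.3127
−0.24·log₂(0.24) = 0.4941
Sum ≈ 2.4998 → 2.4998 bits.

2.4998 bits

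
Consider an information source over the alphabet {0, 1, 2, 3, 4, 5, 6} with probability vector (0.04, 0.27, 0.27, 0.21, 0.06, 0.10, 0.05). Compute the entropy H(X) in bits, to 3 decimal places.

2.470 bits

H = −Σ pᵢ log₂ pᵢ.
−0.04·log₂(0.04) = 0.1858
−0.27·log₂(0.27) = 0.5100
−0.27·log₂(0.27) = 0.5100
−0.21·log₂(0.21) = 0.4728
−0.06·log₂(0.06) = 0.2435
−0.10·log₂(0.10) = 0.3322
−0.05·log₂(0.05) = 0.2161
Sum ≈ 2.4704 → 2.470 bits.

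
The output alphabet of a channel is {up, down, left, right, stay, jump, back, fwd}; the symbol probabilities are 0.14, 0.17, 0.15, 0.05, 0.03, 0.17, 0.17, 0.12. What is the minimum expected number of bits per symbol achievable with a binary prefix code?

2.91 bits/symbol

Repeatedly combine the two least-probable nodes; the expected code length is the sum of the merged weights.
merge 3/100 + 1/20 → 2/25
merge 2/25 + 3/25 → 1/5
merge 7/50 + 3/20 → 29/100
merge 17/100 + 17/100 → 17/50
merge 17/100 + 1/5 → 37/100
merge 29/100 + 17/50 → 63/100
merge 37/100 + 63/100 → 1
L = 2/25 + 1/5 + 29/100 + 17/50 + 37/100 + 63/100 + 1 = 291/100 = 2.91 bits/symbol.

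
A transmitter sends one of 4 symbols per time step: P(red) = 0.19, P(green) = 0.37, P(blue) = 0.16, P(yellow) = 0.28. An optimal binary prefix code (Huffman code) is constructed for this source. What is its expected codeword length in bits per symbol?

Repeatedly combine the two least-probable nodes; the expected code length is the sum of the merged weights.
merge 4/25 + 19/100 → 7/20
merge 7/25 + 7/20 → 63/100
merge 37/100 + 63/100 → 1
L = 7/20 + 63/100 + 1 = 99/50 = 1.98 bits/symbol.

1.98 bits/symbol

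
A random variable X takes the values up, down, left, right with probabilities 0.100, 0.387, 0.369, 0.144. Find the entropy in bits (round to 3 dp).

H = −Σ pᵢ log₂ pᵢ.
−0.100·log₂(0.100) = 0.3322
−0.387·log₂(0.387) = 0.5300
−0.369·log₂(0.369) = 0.5307
−0.144·log₂(0.144) = 0.4026
Sum ≈ 1.7956 → 1.796 bits.

1.796 bits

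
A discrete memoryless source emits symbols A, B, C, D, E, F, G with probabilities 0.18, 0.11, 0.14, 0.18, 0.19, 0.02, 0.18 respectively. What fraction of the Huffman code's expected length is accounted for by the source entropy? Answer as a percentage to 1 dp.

96.1%

Entropy H = −Σ p log₂ p ≈ 2.6514 bits.
Huffman merges: 1/50+11/100→13/100; 13/100+7/50→27/100; 9/50+9/50→9/25; 9/50+19/100→37/100; 27/100+9/25→63/100; 37/100+63/100→1. L = 69/25 ≈ 2.7600.
Efficiency = H/L = 2.6514/2.7600 = 96.1%.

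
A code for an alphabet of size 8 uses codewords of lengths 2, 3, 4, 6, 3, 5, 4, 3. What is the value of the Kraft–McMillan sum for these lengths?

With common denominator 2^6 = 64: Σ 2^(−ℓᵢ) = 16/64 + 8/64 + 4/64 + 1/64 + 8/64 + 2/64 + 4/64 + 8/64 = 51/64 = 0.796875.

0.796875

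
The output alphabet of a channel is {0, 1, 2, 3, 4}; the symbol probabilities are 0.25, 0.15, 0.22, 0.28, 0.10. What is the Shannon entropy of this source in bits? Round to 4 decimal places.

H = −Σ pᵢ log₂ pᵢ.
−0.25·log₂(0.25) = 0.5000
−0.15·log₂(0.15) = 0.4105
−0.22·log₂(0.22) = 0.4806
−0.28·log₂(0.28) = 0.5142
−0.10·log₂(0.10) = 0.3322
Sum ≈ 2.2375 → 2.2375 bits.

2.2375 bits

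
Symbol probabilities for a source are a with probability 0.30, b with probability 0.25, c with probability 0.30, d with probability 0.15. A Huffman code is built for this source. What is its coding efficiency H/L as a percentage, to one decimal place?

Entropy H = −Σ p log₂ p ≈ 1.9527 bits.
Huffman merges: 3/20+1/4→2/5; 3/10+3/10→3/5; 2/5+3/5→1. L = 2 ≈ 2.0000.
Efficiency = H/L = 1.9527/2.0000 = 97.6%.

97.6%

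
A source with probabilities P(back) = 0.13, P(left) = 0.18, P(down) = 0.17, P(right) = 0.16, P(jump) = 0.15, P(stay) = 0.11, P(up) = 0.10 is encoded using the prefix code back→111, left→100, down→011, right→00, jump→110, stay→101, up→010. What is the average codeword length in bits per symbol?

2.84 bits/symbol

L̄ = Σ pᵢ·ℓᵢ = 0.13·3 + 0.18·3 + 0.17·3 + 0.16·2 + 0.15·3 + 0.11·3 + 0.10·3 = 2.84 bits/symbol.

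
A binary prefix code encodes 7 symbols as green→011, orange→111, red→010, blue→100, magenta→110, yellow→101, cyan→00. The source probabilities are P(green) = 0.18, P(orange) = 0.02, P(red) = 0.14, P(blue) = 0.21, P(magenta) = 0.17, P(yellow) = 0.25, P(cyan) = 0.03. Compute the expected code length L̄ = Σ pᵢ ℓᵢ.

2.97 bits/symbol

L̄ = Σ pᵢ·ℓᵢ = 0.18·3 + 0.02·3 + 0.14·3 + 0.21·3 + 0.17·3 + 0.25·3 + 0.03·2 = 2.97 bits/symbol.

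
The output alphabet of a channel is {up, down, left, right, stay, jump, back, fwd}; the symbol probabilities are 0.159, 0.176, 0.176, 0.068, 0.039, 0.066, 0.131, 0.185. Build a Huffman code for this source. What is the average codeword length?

2.917 bits/symbol

Repeatedly combine the two least-probable nodes; the expected code length is the sum of the merged weights.
merge 39/1000 + 33/500 → 21/200
merge 17/250 + 21/200 → 173/1000
merge 131/1000 + 159/1000 → 29/100
merge 173/1000 + 22/125 → 349/1000
merge 22/125 + 37/200 → 361/1000
merge 29/100 + 349/1000 → 639/1000
merge 361/1000 + 639/1000 → 1
L = 21/200 + 173/1000 + 29/100 + 349/1000 + 361/1000 + 639/1000 + 1 = 2917/1000 = 2.917 bits/symbol.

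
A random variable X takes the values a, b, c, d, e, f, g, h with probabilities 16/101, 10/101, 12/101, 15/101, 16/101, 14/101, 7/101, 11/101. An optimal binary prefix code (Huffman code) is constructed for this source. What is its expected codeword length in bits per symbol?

3 bits/symbol

Repeatedly combine the two least-probable nodes; the expected code length is the sum of the merged weights.
merge 7/101 + 10/101 → 17/101
merge 11/101 + 12/101 → 23/101
merge 14/101 + 15/101 → 29/101
merge 16/101 + 16/101 → 32/101
merge 17/101 + 23/101 → 40/101
merge 29/101 + 32/101 → 61/101
merge 40/101 + 61/101 → 1
L = 17/101 + 23/101 + 29/101 + 32/101 + 40/101 + 61/101 + 1 = 3 bits/symbol.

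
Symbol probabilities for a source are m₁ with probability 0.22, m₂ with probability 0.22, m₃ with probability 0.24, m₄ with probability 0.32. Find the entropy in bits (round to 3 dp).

H = −Σ pᵢ log₂ pᵢ.
−0.22·log₂(0.22) = 0.4806
−0.22·log₂(0.22) = 0.4806
−0.24·log₂(0.24) = 0.4941
−0.32·log₂(0.32) = 0.5260
Sum ≈ 1.9813 → 1.981 bits.

1.981 bits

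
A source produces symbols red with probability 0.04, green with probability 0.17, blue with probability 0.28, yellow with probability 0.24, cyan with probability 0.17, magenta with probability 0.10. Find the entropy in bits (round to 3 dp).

H = −Σ pᵢ log₂ pᵢ.
−0.04·log₂(0.04) = 0.1858
−0.17·log₂(0.17) = 0.4346
−0.28·log₂(0.28) = 0.5142
−0.24·log₂(0.24) = 0.4941
−0.17·log₂(0.17) = 0.4346
−0.10·log₂(0.10) = 0.3322
Sum ≈ 2.3955 → 2.395 bits.

2.395 bits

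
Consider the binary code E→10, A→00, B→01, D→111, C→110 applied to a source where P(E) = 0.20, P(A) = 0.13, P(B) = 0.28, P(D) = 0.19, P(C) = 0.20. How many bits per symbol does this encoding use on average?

L̄ = Σ pᵢ·ℓᵢ = 0.20·2 + 0.13·2 + 0.28·2 + 0.19·3 + 0.20·3 = 2.39 bits/symbol.

2.39 bits/symbol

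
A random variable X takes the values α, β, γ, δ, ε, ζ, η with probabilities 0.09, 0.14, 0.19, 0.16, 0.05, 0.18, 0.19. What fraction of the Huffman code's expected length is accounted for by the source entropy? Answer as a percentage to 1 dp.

98.0%

Entropy H = −Σ p log₂ p ≈ 2.7046 bits.
Huffman merges: 1/20+9/100→7/50; 7/50+7/50→7/25; 4/25+9/50→17/50; 19/100+19/100→19/50; 7/25+17/50→31/50; 19/50+31/50→1. L = 69/25 ≈ 2.7600.
Efficiency = H/L = 2.7046/2.7600 = 98.0%.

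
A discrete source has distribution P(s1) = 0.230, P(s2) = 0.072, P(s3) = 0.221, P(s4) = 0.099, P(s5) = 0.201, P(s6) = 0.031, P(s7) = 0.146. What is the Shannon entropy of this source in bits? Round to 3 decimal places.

2.598 bits

H = −Σ pᵢ log₂ pᵢ.
−0.230·log₂(0.230) = 0.4877
−0.072·log₂(0.072) = 0.2733
−0.221·log₂(0.221) = 0.4813
−0.099·log₂(0.099) = 0.3303
−0.201·log₂(0.201) = 0.4653
−0.031·log₂(0.031) = 0.1554
−0.146·log₂(0.146) = 0.4053
Sum ≈ 2.5985 → 2.598 bits.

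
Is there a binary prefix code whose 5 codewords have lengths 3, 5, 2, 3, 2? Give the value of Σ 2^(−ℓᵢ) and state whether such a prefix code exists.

0.78125; yes

With common denominator 2^5 = 32: Σ 2^(−ℓᵢ) = 4/32 + 1/32 + 8/32 + 4/32 + 8/32 = 25/32 = 0.78125.
Kraft's inequality requires Σ ≤ 1; here Σ = 0.78125 ≤ 1, so such a prefix code exists.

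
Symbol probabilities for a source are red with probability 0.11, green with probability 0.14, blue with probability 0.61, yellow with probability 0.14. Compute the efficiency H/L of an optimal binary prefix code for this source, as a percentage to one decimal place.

96.3%

Entropy H = −Σ p log₂ p ≈ 1.5795 bits.
Huffman merges: 11/100+7/50→1/4; 7/50+1/4→39/100; 39/100+61/100→1. L = 41/25 ≈ 1.6400.
Efficiency = H/L = 1.5795/1.6400 = 96.3%.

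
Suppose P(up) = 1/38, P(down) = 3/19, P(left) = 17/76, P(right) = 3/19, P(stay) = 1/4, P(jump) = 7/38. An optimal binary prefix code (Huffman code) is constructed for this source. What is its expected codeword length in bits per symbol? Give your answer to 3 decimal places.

Repeatedly combine the two least-probable nodes; the expected code length is the sum of the merged weights.
merge 1/38 + 3/19 → 7/38
merge 3/19 + 7/38 → 13/38
merge 7/38 + 17/76 → 31/76
merge 1/4 + 13/38 → 45/76
merge 31/76 + 45/76 → 1
L = 7/38 + 13/38 + 31/76 + 45/76 + 1 = 48/19 ≈ 2.526 bits/symbol.

2.526 bits/symbol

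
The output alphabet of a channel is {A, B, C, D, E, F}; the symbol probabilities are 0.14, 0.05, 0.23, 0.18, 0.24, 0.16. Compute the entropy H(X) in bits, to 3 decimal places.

H = −Σ pᵢ log₂ pᵢ.
−0.14·log₂(0.14) = 0.3971
−0.05·log₂(0.05) = 0.2161
−0.23·log₂(0.23) = 0.4877
−0.18·log₂(0.18) = 0.4453
−0.24·log₂(0.24) = 0.4941
−0.16·log₂(0.16) = 0.4230
Sum ≈ 2.4633 → 2.463 bits.

2.463 bits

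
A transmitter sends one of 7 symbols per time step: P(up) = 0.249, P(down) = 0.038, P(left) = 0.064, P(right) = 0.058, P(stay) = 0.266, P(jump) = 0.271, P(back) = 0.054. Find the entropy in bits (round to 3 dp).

2.417 bits

H = −Σ pᵢ log₂ pᵢ.
−0.249·log₂(0.249) = 0.4994
−0.038·log₂(0.038) = 0.1793
−0.064·log₂(0.064) = 0.2538
−0.058·log₂(0.058) = 0.2383
−0.266·log₂(0.266) = 0.5082
−0.271·log₂(0.271) = 0.5105
−0.054·log₂(0.054) = 0.2274
Sum ≈ 2.4168 → 2.417 bits.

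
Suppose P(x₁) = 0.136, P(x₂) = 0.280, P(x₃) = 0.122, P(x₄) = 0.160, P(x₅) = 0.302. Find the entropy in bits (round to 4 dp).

H = −Σ pᵢ log₂ pᵢ.
−0.136·log₂(0.136) = 0.3915
−0.280·log₂(0.280) = 0.5142
−0.122·log₂(0.122) = 0.3703
−0.160·log₂(0.160) = 0.4230
−0.302·log₂(0.302) = 0.5217
Sum ≈ 2.2206 → 2.2206 bits.

2.2206 bits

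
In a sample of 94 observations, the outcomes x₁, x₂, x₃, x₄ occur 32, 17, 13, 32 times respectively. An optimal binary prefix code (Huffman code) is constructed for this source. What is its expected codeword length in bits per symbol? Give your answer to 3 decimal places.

Probabilities are the counts divided by 94.
Repeatedly combine the two least-probable nodes; the expected code length is the sum of the merged weights.
merge 13/94 + 17/94 → 15/47
merge 15/47 + 16/47 → 31/47
merge 16/47 + 31/47 → 1
L = 15/47 + 31/47 + 1 = 93/47 ≈ 1.979 bits/symbol.

1.979 bits/symbol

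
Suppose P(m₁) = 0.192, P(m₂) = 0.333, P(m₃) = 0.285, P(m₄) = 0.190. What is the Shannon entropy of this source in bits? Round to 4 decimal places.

1.9567 bits

H = −Σ pᵢ log₂ pᵢ.
−0.192·log₂(0.192) = 0.4571
−0.333·log₂(0.333) = 0.5283
−0.285·log₂(0.285) = 0.5161
−0.190·log₂(0.190) = 0.4552
Sum ≈ 1.9567 → 1.9567 bits.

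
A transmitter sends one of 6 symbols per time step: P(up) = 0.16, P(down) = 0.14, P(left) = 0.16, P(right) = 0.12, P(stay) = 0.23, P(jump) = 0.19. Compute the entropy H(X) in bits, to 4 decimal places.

H = −Σ pᵢ log₂ pᵢ.
−0.16·log₂(0.16) = 0.4230
−0.14·log₂(0.14) = 0.3971
−0.16·log₂(0.16) = 0.4230
−0.12·log₂(0.12) = 0.3671
−0.23·log₂(0.23) = 0.4877
−0.19·log₂(0.19) = 0.4552
Sum ≈ 2.5531 → 2.5531 bits.

2.5531 bits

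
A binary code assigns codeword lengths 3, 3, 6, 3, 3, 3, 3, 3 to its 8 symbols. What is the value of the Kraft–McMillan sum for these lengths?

With common denominator 2^6 = 64: Σ 2^(−ℓᵢ) = 8/64 + 8/64 + 1/64 + 8/64 + 8/64 + 8/64 + 8/64 + 8/64 = 57/64 = 0.890625.

0.890625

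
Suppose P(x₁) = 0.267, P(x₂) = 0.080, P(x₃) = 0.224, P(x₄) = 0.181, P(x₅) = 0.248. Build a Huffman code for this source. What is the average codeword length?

2.261 bits/symbol

Repeatedly combine the two least-probable nodes; the expected code length is the sum of the merged weights.
merge 2/25 + 181/1000 → 261/1000
merge 28/125 + 31/125 → 59/125
merge 261/1000 + 267/1000 → 66/125
merge 59/125 + 66/125 → 1
L = 261/1000 + 59/125 + 66/125 + 1 = 2261/1000 = 2.261 bits/symbol.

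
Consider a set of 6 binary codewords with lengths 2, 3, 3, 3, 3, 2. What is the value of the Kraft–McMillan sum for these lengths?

1

With common denominator 2^3 = 8: Σ 2^(−ℓᵢ) = 2/8 + 1/8 + 1/8 + 1/8 + 1/8 + 2/8 = 8/8 = 1.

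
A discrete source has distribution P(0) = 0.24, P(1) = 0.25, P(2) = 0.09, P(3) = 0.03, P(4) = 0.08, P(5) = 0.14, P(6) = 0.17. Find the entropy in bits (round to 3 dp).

H = −Σ pᵢ log₂ pᵢ.
−0.24·log₂(0.24) = 0.4941
−0.25·log₂(0.25) = 0.5000
−0.09·log₂(0.09) = 0.3127
−0.03·log₂(0.03) = 0.1518
−0.08·log₂(0.08) = 0.2915
−0.14·log₂(0.14) = 0.3971
−0.17·log₂(0.17) = 0.4346
Sum ≈ 2.5818 → 2.582 bits.

2.582 bits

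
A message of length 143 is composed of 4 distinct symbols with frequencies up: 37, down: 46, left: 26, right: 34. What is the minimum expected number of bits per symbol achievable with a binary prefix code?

Probabilities are the counts divided by 143.
Repeatedly combine the two least-probable nodes; the expected code length is the sum of the merged weights.
merge 2/11 + 34/143 → 60/143
merge 37/143 + 46/143 → 83/143
merge 60/143 + 83/143 → 1
L = 60/143 + 83/143 + 1 = 2 bits/symbol.

2 bits/symbol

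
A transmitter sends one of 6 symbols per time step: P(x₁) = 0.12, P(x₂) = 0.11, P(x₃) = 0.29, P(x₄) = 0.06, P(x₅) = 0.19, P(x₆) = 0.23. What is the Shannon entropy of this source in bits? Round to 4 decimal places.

2.4217 bits

H = −Σ pᵢ log₂ pᵢ.
−0.12·log₂(0.12) = 0.3671
−0.11·log₂(0.11) = 0.3503
−0.29·log₂(0.29) = 0.5179
−0.06·log₂(0.06) = 0.2435
−0.19·log₂(0.19) = 0.4552
−0.23·log₂(0.23) = 0.4877
Sum ≈ 2.4217 → 2.4217 bits.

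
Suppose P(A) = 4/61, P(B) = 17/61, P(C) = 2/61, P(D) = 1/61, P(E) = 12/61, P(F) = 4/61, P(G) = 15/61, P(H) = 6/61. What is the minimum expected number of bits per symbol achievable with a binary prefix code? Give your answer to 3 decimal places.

2.607 bits/symbol

Repeatedly combine the two least-probable nodes; the expected code length is the sum of the merged weights.
merge 1/61 + 2/61 → 3/61
merge 3/61 + 4/61 → 7/61
merge 4/61 + 6/61 → 10/61
merge 7/61 + 10/61 → 17/61
merge 12/61 + 15/61 → 27/61
merge 17/61 + 17/61 → 34/61
merge 27/61 + 34/61 → 1
L = 3/61 + 7/61 + 10/61 + 17/61 + 27/61 + 34/61 + 1 = 159/61 ≈ 2.607 bits/symbol.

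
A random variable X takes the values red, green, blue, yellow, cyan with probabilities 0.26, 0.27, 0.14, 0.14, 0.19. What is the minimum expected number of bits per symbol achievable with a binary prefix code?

2.28 bits/symbol

Repeatedly combine the two least-probable nodes; the expected code length is the sum of the merged weights.
merge 7/50 + 7/50 → 7/25
merge 19/100 + 13/50 → 9/20
merge 27/100 + 7/25 → 11/20
merge 9/20 + 11/20 → 1
L = 7/25 + 9/20 + 11/20 + 1 = 57/25 = 2.28 bits/symbol.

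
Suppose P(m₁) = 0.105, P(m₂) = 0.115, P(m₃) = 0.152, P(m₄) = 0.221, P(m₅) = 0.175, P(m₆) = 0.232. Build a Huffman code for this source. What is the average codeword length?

2.547 bits/symbol

Repeatedly combine the two least-probable nodes; the expected code length is the sum of the merged weights.
merge 21/200 + 23/200 → 11/50
merge 19/125 + 7/40 → 327/1000
merge 11/50 + 221/1000 → 441/1000
merge 29/125 + 327/1000 → 559/1000
merge 441/1000 + 559/1000 → 1
L = 11/50 + 327/1000 + 441/1000 + 559/1000 + 1 = 2547/1000 = 2.547 bits/symbol.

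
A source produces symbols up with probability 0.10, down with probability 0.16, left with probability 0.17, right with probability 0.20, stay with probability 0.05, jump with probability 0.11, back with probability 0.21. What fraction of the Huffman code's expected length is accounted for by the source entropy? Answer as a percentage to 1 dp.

Entropy H = −Σ p log₂ p ≈ 2.6934 bits.
Huffman merges: 1/20+1/10→3/20; 11/100+3/20→13/50; 4/25+17/100→33/100; 1/5+21/100→41/100; 13/50+33/100→59/100; 41/100+59/100→1. L = 137/50 ≈ 2.7400.
Efficiency = H/L = 2.6934/2.7400 = 98.3%.

98.3%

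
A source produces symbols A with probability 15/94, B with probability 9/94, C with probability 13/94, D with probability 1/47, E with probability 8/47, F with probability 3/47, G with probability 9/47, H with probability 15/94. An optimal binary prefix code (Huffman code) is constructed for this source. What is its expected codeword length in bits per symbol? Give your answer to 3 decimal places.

Repeatedly combine the two least-probable nodes; the expected code length is the sum of the merged weights.
merge 1/47 + 3/47 → 4/47
merge 4/47 + 9/94 → 17/94
merge 13/94 + 15/94 → 14/47
merge 15/94 + 8/47 → 31/94
merge 17/94 + 9/47 → 35/94
merge 14/47 + 31/94 → 59/94
merge 35/94 + 59/94 → 1
L = 4/47 + 17/94 + 14/47 + 31/94 + 35/94 + 59/94 + 1 = 136/47 ≈ 2.894 bits/symbol.

2.894 bits/symbol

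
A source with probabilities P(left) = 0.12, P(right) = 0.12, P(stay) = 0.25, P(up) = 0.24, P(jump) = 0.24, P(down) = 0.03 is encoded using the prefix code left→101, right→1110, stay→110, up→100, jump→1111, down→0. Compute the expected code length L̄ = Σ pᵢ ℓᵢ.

3.3 bits/symbol

L̄ = Σ pᵢ·ℓᵢ = 0.12·3 + 0.12·4 + 0.25·3 + 0.24·3 + 0.24·4 + 0.03·1 = 3.3 bits/symbol.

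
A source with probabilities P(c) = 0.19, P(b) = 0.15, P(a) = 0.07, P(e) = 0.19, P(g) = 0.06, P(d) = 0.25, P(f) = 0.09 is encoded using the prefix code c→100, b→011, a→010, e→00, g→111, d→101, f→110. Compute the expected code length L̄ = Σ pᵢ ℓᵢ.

L̄ = Σ pᵢ·ℓᵢ = 0.19·3 + 0.15·3 + 0.07·3 + 0.19·2 + 0.06·3 + 0.25·3 + 0.09·3 = 2.81 bits/symbol.

2.81 bits/symbol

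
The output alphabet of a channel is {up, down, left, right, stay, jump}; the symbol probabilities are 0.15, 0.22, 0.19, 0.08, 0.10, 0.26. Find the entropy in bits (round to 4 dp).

2.4753 bits

H = −Σ pᵢ log₂ pᵢ.
−0.15·log₂(0.15) = 0.4105
−0.22·log₂(0.22) = 0.4806
−0.19·log₂(0.19) = 0.4552
−0.08·log₂(0.08) = 0.2915
−0.10·log₂(0.10) = 0.3322
−0.26·log₂(0.26) = 0.5053
Sum ≈ 2.4753 → 2.4753 bits.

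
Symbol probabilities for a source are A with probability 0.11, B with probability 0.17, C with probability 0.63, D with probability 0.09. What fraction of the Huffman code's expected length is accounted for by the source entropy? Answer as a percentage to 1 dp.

96.7%

Entropy H = −Σ p log₂ p ≈ 1.5175 bits.
Huffman merges: 9/100+11/100→1/5; 17/100+1/5→37/100; 37/100+63/100→1. L = 157/100 ≈ 1.5700.
Efficiency = H/L = 1.5175/1.5700 = 96.7%.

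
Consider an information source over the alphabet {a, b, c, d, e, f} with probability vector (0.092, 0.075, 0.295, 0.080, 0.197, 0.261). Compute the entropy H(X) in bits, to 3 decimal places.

H = −Σ pᵢ log₂ pᵢ.
−0.092·log₂(0.092) = 0.3167
−0.075·log₂(0.075) = 0.2803
−0.295·log₂(0.295) = 0.5196
−0.080·log₂(0.080) = 0.2915
−0.197·log₂(0.197) = 0.4617
−0.261·log₂(0.261) = 0.5058
Sum ≈ 2.3755 → 2.376 bits.

2.376 bits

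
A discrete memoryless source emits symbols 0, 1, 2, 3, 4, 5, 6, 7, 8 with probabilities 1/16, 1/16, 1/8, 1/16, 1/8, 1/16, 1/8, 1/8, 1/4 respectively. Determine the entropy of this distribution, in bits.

Each probability is a power of 1/2, so log₂(1/p) is an integer.
H = Σ p·log₂(1/p) = 1/16·4 + 1/16·4 + 1/8·3 + 1/16·4 + 1/8·3 + 1/16·4 + 1/8·3 + 1/8·3 + 1/4·2 = 3 bits.

3 bits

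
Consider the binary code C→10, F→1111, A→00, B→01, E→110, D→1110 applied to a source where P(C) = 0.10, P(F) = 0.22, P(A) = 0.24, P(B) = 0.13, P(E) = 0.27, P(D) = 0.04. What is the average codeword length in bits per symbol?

2.79 bits/symbol

L̄ = Σ pᵢ·ℓᵢ = 0.10·2 + 0.22·4 + 0.24·2 + 0.13·2 + 0.27·3 + 0.04·4 = 2.79 bits/symbol.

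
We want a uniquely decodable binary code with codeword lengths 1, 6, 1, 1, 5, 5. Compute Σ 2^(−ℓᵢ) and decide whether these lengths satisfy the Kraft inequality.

1.578125; no

With common denominator 2^6 = 64: Σ 2^(−ℓᵢ) = 32/64 + 1/64 + 32/64 + 32/64 + 2/64 + 2/64 = 101/64 = 1.578125.
Kraft's inequality requires Σ ≤ 1; here Σ = 1.578125 > 1, so no such prefix code exists.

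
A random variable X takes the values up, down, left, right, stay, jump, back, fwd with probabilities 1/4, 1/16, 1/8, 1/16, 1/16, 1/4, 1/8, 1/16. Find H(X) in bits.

Each probability is a power of 1/2, so log₂(1/p) is an integer.
H = Σ p·log₂(1/p) = 1/4·2 + 1/16·4 + 1/8·3 + 1/16·4 + 1/16·4 + 1/4·2 + 1/8·3 + 1/16·4 = 2.75 bits.

2.75 bits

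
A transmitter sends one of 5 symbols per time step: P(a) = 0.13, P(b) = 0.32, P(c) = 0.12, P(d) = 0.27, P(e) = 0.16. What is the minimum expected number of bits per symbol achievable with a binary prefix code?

2.25 bits/symbol

Repeatedly combine the two least-probable nodes; the expected code length is the sum of the merged weights.
merge 3/25 + 13/100 → 1/4
merge 4/25 + 1/4 → 41/100
merge 27/100 + 8/25 → 59/100
merge 41/100 + 59/100 → 1
L = 1/4 + 41/100 + 59/100 + 1 = 9/4 = 2.25 bits/symbol.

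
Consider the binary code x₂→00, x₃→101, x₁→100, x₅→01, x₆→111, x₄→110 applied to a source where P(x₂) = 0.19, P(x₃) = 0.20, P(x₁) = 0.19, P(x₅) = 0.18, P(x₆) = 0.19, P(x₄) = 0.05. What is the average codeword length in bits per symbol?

L̄ = Σ pᵢ·ℓᵢ = 0.19·2 + 0.20·3 + 0.19·3 + 0.18·2 + 0.19·3 + 0.05·3 = 2.63 bits/symbol.

2.63 bits/symbol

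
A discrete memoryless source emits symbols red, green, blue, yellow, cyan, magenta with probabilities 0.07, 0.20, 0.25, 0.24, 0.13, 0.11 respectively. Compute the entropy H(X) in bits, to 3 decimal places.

2.460 bits

H = −Σ pᵢ log₂ pᵢ.
−0.07·log₂(0.07) = 0.2686
−0.20·log₂(0.20) = 0.4644
−0.25·log₂(0.25) = 0.5000
−0.24·log₂(0.24) = 0.4941
−0.13·log₂(0.13) = 0.3826
−0.11·log₂(0.11) = 0.3503
Sum ≈ 2.4600 → 2.460 bits.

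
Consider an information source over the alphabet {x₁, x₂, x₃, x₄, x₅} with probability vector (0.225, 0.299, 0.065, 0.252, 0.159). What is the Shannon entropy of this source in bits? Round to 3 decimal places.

H = −Σ pᵢ log₂ pᵢ.
−0.225·log₂(0.225) = 0.4842
−0.299·log₂(0.299) = 0.5208
−0.065·log₂(0.065) = 0.2563
−0.252·log₂(0.252) = 0.5011
−0.159·log₂(0.159) = 0.4218
Sum ≈ 2.1842 → 2.184 bits.

2.184 bits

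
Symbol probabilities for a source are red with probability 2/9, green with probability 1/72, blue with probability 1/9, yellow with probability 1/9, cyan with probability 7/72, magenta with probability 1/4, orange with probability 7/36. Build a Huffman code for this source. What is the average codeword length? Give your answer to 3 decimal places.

2.639 bits/symbol

Repeatedly combine the two least-probable nodes; the expected code length is the sum of the merged weights.
merge 1/72 + 7/72 → 1/9
merge 1/9 + 1/9 → 2/9
merge 1/9 + 7/36 → 11/36
merge 2/9 + 2/9 → 4/9
merge 1/4 + 11/36 → 5/9
merge 4/9 + 5/9 → 1
L = 1/9 + 2/9 + 11/36 + 4/9 + 5/9 + 1 = 95/36 ≈ 2.639 bits/symbol.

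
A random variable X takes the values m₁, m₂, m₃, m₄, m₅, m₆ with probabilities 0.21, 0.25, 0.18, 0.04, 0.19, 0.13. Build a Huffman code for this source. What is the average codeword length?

Repeatedly combine the two least-probable nodes; the expected code length is the sum of the merged weights.
merge 1/25 + 13/100 → 17/100
merge 17/100 + 9/50 → 7/20
merge 19/100 + 21/100 → 2/5
merge 1/4 + 7/20 → 3/5
merge 2/5 + 3/5 → 1
L = 17/100 + 7/20 + 2/5 + 3/5 + 1 = 63/25 = 2.52 bits/symbol.

2.52 bits/symbol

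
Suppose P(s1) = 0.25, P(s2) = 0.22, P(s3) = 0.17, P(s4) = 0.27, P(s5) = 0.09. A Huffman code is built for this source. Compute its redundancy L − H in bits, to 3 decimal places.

0.022 bits

Entropy H = −Σ p log₂ p ≈ 2.2378 bits.
Huffman merges: 9/100+17/100→13/50; 11/50+1/4→47/100; 13/50+27/100→53/100; 47/100+53/100→1. L = 113/50 ≈ 2.2600.
L − H = 2.2600 − 2.2378 = 0.022 bits.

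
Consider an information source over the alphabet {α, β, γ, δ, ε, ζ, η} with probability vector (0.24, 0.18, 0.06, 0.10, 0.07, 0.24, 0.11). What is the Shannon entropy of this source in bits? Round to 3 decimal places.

2.628 bits

H = −Σ pᵢ log₂ pᵢ.
−0.24·log₂(0.24) = 0.4941
−0.18·log₂(0.18) = 0.4453
−0.06·log₂(0.06) = 0.2435
−0.10·log₂(0.10) = 0.3322
−0.07·log₂(0.07) = 0.2686
−0.24·log₂(0.24) = 0.4941
−0.11·log₂(0.11) = 0.3503
Sum ≈ 2.6281 → 2.628 bits.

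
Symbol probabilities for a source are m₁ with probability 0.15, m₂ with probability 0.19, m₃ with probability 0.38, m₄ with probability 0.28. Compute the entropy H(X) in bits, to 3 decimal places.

1.910 bits

H = −Σ pᵢ log₂ pᵢ.
−0.15·log₂(0.15) = 0.4105
−0.19·log₂(0.19) = 0.4552
−0.38·log₂(0.38) = 0.5305
−0.28·log₂(0.28) = 0.5142
Sum ≈ 1.9104 → 1.910 bits.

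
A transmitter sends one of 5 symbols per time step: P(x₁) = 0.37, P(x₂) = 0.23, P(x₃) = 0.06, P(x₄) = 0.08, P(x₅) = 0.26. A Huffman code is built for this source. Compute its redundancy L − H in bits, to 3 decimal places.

0.081 bits

Entropy H = −Σ p log₂ p ≈ 2.0587 bits.
Huffman merges: 3/50+2/25→7/50; 7/50+23/100→37/100; 13/50+37/100→63/100; 37/100+63/100→1. L = 107/50 ≈ 2.1400.
L − H = 2.1400 − 2.0587 = 0.081 bits.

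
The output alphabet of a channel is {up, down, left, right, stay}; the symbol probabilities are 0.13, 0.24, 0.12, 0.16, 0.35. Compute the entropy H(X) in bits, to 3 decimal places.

2.197 bits

H = −Σ pᵢ log₂ pᵢ.
−0.13·log₂(0.13) = 0.3826
−0.24·log₂(0.24) = 0.4941
−0.12·log₂(0.12) = 0.3671
−0.16·log₂(0.16) = 0.4230
−0.35·log₂(0.35) = 0.5301
Sum ≈ 2.1970 → 2.197 bits.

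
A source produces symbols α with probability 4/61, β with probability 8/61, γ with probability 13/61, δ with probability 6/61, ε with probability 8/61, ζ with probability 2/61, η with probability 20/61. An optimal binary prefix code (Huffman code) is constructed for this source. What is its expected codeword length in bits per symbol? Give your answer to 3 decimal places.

2.557 bits/symbol

Repeatedly combine the two least-probable nodes; the expected code length is the sum of the merged weights.
merge 2/61 + 4/61 → 6/61
merge 6/61 + 6/61 → 12/61
merge 8/61 + 8/61 → 16/61
merge 12/61 + 13/61 → 25/61
merge 16/61 + 20/61 → 36/61
merge 25/61 + 36/61 → 1
L = 6/61 + 12/61 + 16/61 + 25/61 + 36/61 + 1 = 156/61 ≈ 2.557 bits/symbol.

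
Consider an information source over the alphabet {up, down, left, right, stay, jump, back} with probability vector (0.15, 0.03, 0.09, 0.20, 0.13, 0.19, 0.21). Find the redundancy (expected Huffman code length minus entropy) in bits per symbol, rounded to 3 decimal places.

Entropy H = −Σ p log₂ p ≈ 2.6500 bits.
Huffman merges: 3/100+9/100→3/25; 3/25+13/100→1/4; 3/20+19/100→17/50; 1/5+21/100→41/100; 1/4+17/50→59/100; 41/100+59/100→1. L = 271/100 ≈ 2.7100.
L − H = 2.7100 − 2.6500 = 0.060 bits.

0.060 bits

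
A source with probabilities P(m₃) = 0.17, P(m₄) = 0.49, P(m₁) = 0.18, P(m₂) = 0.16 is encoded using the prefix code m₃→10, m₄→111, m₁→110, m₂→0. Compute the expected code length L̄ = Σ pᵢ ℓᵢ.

L̄ = Σ pᵢ·ℓᵢ = 0.17·2 + 0.49·3 + 0.18·3 + 0.16·1 = 2.51 bits/symbol.

2.51 bits/symbol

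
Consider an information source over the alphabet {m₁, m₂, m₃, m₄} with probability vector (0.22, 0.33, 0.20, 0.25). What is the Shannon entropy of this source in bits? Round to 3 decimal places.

H = −Σ pᵢ log₂ pᵢ.
−0.22·log₂(0.22) = 0.4806
−0.33·log₂(0.33) = 0.5278
−0.20·log₂(0.20) = 0.4644
−0.25·log₂(0.25) = 0.5000
Sum ≈ 1.9728 → 1.973 bits.

1.973 bits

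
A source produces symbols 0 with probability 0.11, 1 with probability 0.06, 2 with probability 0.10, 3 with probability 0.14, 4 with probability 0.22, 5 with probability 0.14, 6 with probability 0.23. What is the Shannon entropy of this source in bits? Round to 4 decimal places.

2.6885 bits

H = −Σ pᵢ log₂ pᵢ.
−0.11·log₂(0.11) = 0.3503
−0.06·log₂(0.06) = 0.2435
−0.10·log₂(0.10) = 0.3322
−0.14·log₂(0.14) = 0.3971
−0.22·log₂(0.22) = 0.4806
−0.14·log₂(0.14) = 0.3971
−0.23·log₂(0.23) = 0.4877
Sum ≈ 2.6885 → 2.6885 bits.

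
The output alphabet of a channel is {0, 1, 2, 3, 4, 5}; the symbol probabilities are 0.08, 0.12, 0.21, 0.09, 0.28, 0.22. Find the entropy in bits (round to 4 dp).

H = −Σ pᵢ log₂ pᵢ.
−0.08·log₂(0.08) = 0.2915
−0.12·log₂(0.12) = 0.3671
−0.21·log₂(0.21) = 0.4728
−0.09·log₂(0.09) = 0.3127
−0.28·log₂(0.28) = 0.5142
−0.22·log₂(0.22) = 0.4806
Sum ≈ 2.4388 → 2.4388 bits.

2.4388 bits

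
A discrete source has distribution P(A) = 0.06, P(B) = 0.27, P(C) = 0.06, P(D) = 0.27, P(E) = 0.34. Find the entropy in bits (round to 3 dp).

H = −Σ pᵢ log₂ pᵢ.
−0.06·log₂(0.06) = 0.2435
−0.27·log₂(0.27) = 0.5100
−0.06·log₂(0.06) = 0.2435
−0.27·log₂(0.27) = 0.5100
−0.34·log₂(0.34) = 0.5292
Sum ≈ 2.0363 → 2.036 bits.

2.036 bits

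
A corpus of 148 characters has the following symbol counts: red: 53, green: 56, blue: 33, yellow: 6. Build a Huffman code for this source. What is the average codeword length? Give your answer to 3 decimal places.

Probabilities are the counts divided by 148.
Repeatedly combine the two least-probable nodes; the expected code length is the sum of the merged weights.
merge 3/74 + 33/148 → 39/148
merge 39/148 + 53/148 → 23/37
merge 14/37 + 23/37 → 1
L = 39/148 + 23/37 + 1 = 279/148 ≈ 1.885 bits/symbol.

1.885 bits/symbol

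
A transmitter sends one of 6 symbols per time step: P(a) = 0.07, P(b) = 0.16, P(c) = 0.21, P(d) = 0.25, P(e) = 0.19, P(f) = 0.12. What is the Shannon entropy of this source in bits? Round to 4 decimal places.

H = −Σ pᵢ log₂ pᵢ.
−0.07·log₂(0.07) = 0.2686
−0.16·log₂(0.16) = 0.4230
−0.21·log₂(0.21) = 0.4728
−0.25·log₂(0.25) = 0.5000
−0.19·log₂(0.19) = 0.4552
−0.12·log₂(0.12) = 0.3671
Sum ≈ 2.4867 → 2.4867 bits.

2.4867 bits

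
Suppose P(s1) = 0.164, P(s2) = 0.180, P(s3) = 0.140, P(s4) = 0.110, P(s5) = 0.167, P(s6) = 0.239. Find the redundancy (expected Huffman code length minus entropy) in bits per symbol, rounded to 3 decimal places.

0.036 bits

Entropy H = −Σ p log₂ p ≈ 2.5452 bits.
Huffman merges: 11/100+7/50→1/4; 41/250+167/1000→331/1000; 9/50+239/1000→419/1000; 1/4+331/1000→581/1000; 419/1000+581/1000→1. L = 2581/1000 ≈ 2.5810.
L − H = 2.5810 − 2.5452 = 0.036 bits.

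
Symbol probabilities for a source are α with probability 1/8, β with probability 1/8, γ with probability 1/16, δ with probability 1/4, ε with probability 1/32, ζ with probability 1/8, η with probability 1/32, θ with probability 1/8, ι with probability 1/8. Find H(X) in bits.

Each probability is a power of 1/2, so log₂(1/p) is an integer.
H = Σ p·log₂(1/p) = 1/8·3 + 1/8·3 + 1/16·4 + 1/4·2 + 1/32·5 + 1/8·3 + 1/32·5 + 1/8·3 + 1/8·3 = 2.9375 bits.

2.9375 bits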